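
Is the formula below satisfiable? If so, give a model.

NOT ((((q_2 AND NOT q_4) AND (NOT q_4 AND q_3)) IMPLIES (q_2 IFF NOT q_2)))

q_2 = True, q_3 = True, q_4 = False

  NOT ((((q_2 AND NOT q_4) AND (NOT q_4 AND q_3)) IMPLIES (q_2 IFF NOT q_2))) = True
    ((q_2 AND NOT q_4) AND (NOT q_4 AND q_3)) IMPLIES (q_2 IFF NOT q_2) = False
      (q_2 AND NOT q_4) AND (NOT q_4 AND q_3) = True
        q_2 AND NOT q_4 = True
          NOT q_4 = True
        NOT q_4 AND q_3 = True
          NOT q_4 = True
      q_2 IFF NOT q_2 = False
        NOT q_2 = False
The formula evaluates to True.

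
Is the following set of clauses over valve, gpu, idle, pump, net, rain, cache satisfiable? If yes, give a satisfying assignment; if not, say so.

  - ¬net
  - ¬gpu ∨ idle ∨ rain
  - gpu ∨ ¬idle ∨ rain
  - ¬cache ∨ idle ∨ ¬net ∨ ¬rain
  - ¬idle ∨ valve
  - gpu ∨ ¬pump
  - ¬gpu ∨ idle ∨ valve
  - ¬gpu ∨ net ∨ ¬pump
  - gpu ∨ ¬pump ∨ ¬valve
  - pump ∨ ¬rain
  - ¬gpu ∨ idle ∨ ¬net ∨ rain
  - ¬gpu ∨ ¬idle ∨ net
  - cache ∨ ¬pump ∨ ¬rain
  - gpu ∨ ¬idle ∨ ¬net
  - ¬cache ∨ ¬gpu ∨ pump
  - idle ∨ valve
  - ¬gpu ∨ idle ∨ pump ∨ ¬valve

valve = True, gpu = False, idle = False, pump = False, net = False, rain = False, cache = True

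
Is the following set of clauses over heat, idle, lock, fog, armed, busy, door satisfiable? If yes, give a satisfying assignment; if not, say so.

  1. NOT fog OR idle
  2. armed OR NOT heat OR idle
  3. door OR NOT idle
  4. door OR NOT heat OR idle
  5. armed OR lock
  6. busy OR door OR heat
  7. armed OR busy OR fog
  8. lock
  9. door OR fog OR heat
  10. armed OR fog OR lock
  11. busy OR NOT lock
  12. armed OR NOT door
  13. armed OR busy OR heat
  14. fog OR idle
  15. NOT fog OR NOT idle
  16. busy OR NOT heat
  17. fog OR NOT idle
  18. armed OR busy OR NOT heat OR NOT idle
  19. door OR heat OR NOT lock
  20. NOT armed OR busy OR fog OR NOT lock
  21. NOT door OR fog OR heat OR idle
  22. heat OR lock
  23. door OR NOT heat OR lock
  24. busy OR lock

Case fog = True:
  (NOT fog OR idle) forces idle = True.
  Clause (NOT fog OR NOT idle) is falsified — contradiction.
Case fog = False:
  (lock) forces lock = True.
  (busy OR NOT lock) forces busy = True.
  (fog OR idle) forces idle = True.
  Clause (fog OR NOT idle) is falsified — contradiction.
Both cases fail, so the formula is unsatisfiable.

The formula is unsatisfiable.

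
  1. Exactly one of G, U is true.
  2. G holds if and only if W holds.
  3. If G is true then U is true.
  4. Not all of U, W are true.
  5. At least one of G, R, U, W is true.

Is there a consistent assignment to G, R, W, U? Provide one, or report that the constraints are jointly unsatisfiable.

G = False, R = False, W = False, U = True

  (1) {G, U}: 1 true — exactly one ✓
  (2) G=F, W=F — same ✓
  (3) G=F ⇒ U: vacuous ✓
  (4) {U, W}: 1/2 true — not all ✓
  (5) {G, R, U, W}: 1 true — at least one ✓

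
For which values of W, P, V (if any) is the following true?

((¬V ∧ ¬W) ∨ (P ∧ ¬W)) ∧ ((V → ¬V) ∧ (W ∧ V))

Case W = True: the conjunct (¬V ∧ ¬W) ∨ (P ∧ ¬W) becomes (¬V ∧ False) ∨ (P ∧ False) = False.
Case W = False: the conjunct W is False.
Both cases fail — unsatisfiable.

Unsatisfiable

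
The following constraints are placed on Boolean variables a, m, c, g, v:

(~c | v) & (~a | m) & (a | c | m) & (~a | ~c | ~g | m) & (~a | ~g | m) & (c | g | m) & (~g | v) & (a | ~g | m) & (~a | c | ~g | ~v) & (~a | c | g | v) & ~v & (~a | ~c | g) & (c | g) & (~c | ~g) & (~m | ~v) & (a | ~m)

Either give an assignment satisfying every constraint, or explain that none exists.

Case v = True:
  Clause (~v) is falsified — contradiction.
Case v = False:
  (~c | v) forces c = False.
  (~g | v) forces g = False.
  Clause (c | g) is falsified — contradiction.
Both cases fail, so the formula is unsatisfiable.

Unsatisfiable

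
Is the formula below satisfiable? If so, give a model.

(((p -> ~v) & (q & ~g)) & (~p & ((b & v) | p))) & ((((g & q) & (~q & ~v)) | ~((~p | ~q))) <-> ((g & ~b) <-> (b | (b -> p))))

b = True, p = False, g = False, v = True, q = True

  ((p -> ~v) & (q & ~g)) & (~p & ((b & v) | p)) = True
    (p -> ~v) & (q & ~g) = True
      p -> ~v = True
        ~v = False
      q & ~g = True
        ~g = True
    ~p & ((b & v) | p) = True
      ~p = True
      (b & v) | p = True
        b & v = True
  (((g & q) & (~q & ~v)) | ~((~p | ~q))) <-> ((g & ~b) <-> (b | (b -> p))) = True
    ((g & q) & (~q & ~v)) | ~((~p | ~q)) = False
      (g & q) & (~q & ~v) = False
        g & q = False
        ~q & ~v = False
          ~q = False
          ~v = False
      ~((~p | ~q)) = False
        ~p | ~q = True
          ~p = True
          ~q = False
    (g & ~b) <-> (b | (b -> p)) = False
      g & ~b = False
        ~b = False
      b | (b -> p) = True
        b -> p = False
Both conjuncts True, so the formula holds.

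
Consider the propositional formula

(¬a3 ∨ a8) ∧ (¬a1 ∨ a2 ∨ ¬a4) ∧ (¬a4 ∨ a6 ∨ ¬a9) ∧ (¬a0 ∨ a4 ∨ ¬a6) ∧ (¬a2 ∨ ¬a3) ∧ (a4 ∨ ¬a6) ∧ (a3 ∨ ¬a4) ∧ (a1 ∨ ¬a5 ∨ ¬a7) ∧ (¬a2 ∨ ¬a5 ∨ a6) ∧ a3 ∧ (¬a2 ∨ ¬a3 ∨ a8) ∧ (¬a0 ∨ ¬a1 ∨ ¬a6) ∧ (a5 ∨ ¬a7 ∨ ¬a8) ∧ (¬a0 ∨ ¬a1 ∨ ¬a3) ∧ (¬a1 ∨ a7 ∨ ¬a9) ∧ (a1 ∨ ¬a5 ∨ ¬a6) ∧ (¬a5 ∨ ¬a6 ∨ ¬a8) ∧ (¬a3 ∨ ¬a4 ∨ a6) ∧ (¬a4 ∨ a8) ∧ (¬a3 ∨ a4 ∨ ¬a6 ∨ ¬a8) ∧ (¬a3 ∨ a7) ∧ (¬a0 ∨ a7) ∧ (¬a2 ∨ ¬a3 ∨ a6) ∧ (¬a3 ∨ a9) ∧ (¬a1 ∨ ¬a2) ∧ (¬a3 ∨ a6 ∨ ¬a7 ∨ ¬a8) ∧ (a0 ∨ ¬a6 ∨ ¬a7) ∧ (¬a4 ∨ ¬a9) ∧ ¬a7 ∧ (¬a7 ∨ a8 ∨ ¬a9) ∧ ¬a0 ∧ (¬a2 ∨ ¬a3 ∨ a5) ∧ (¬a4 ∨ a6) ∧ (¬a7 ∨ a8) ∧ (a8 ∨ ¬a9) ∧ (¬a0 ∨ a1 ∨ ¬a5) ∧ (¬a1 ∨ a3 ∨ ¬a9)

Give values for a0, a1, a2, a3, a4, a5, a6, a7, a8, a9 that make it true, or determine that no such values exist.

Case a7 = True:
  Clause (¬a7) is falsified — contradiction.
Case a7 = False:
  (a3) forces a3 = True.
  Clause (¬a3 ∨ a7) is falsified — contradiction.
Both cases fail, so the formula is unsatisfiable.

No satisfying assignment exists.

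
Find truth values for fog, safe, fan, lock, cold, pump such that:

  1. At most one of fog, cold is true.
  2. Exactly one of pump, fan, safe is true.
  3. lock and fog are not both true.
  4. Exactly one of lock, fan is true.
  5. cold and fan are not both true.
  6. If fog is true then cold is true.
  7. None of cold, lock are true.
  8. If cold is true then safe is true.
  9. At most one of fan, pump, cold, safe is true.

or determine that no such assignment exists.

fog: False, safe: False, fan: True, lock: False, cold: False, pump: False

  (1) {fog, cold}: 0 true — at most one ✓
  (2) {pump, fan, safe}: 1 true — exactly one ✓
  (3) lock=F, fog=F — not both ✓
  (4) {lock, fan}: 1 true — exactly one ✓
  (5) cold=F, fan=T — not both ✓
  (6) fog=F ⇒ cold: vacuous ✓
  (7) {cold, lock}: 0 true — none ✓
  (8) cold=F ⇒ safe: vacuous ✓
  (9) {fan, pump, cold, safe}: 1 true — at most one ✓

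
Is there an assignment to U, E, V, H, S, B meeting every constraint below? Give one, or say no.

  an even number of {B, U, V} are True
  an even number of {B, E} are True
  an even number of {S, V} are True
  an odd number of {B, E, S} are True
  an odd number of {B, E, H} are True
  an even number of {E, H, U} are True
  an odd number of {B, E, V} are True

U = False; E = True; V = True; H = True; S = True; B = True

{B, U, V}: 2 true → even ✓
{B, E}: 2 true → even ✓
{S, V}: 2 true → even ✓
{B, E, S}: 3 true → odd ✓
{B, E, H}: 3 true → odd ✓
{E, H, U}: 2 true → even ✓
{B, E, V}: 3 true → odd ✓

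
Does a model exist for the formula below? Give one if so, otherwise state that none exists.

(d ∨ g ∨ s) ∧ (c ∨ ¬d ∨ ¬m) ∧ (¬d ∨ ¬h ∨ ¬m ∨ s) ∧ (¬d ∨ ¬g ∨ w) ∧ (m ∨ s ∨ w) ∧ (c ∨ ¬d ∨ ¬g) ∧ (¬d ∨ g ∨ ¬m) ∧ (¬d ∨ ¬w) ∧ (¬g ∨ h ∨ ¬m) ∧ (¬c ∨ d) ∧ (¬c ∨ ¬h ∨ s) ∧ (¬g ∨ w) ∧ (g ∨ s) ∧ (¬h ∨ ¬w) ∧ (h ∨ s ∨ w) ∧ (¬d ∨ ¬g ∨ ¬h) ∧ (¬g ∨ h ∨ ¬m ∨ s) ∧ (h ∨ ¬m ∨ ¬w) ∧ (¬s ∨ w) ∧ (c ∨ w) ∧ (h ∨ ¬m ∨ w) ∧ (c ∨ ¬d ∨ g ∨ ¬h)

c: False, w: True, h: False, g: True, m: False, s: False, d: False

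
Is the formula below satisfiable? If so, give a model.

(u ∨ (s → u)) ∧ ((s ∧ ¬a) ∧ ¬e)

s: True, e: False, u: True, a: False

  u ∨ (s → u) = True
    s → u = True
  (s ∧ ¬a) ∧ ¬e = True
    s ∧ ¬a = True
      ¬a = True
    ¬e = True
Both conjuncts True, so the formula holds.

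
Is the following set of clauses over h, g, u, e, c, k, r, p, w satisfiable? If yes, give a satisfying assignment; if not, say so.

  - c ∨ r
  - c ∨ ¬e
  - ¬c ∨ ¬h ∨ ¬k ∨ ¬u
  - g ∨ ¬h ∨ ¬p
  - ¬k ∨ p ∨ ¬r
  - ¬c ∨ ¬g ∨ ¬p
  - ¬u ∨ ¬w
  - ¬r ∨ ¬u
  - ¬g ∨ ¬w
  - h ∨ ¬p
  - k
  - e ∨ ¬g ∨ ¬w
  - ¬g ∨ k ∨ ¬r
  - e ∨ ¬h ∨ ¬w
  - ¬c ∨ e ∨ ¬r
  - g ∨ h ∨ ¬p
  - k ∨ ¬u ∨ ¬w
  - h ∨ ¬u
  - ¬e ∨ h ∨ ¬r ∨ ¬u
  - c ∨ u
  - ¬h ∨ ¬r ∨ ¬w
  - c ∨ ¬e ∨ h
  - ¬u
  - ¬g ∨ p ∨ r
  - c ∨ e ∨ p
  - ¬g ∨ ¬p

Unit clause (k) forces k = True.
Unit clause (¬u) forces u = False.
In (c ∨ u) only c is left, so c = True.
Set h = False.
  then (h ∨ ¬p) forces p = False.
  then (¬k ∨ p ∨ ¬r) forces r = False.
  then (¬g ∨ p ∨ r) forces g = False.
Set e = True.
Set w = False.
All clauses satisfied.

h=F; g=F; u=F; e=T; c=T; k=T; r=F; p=F; w=F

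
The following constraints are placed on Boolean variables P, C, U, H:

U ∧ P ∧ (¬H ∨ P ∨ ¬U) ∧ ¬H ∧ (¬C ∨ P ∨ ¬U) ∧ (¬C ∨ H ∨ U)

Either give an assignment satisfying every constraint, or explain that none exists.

Unit clause (U) forces U = True.
Unit clause (P) forces P = True.
Unit clause (¬H) forces H = False.
Set C = True.
Check each clause:
  (U): U holds.
  (P): P holds.
  (¬H ∨ P ∨ ¬U): ¬H holds.
  (¬H): ¬H holds.
  (¬C ∨ P ∨ ¬U): P holds.
  (¬C ∨ H ∨ U): U holds.
All clauses satisfied.

P = True, C = True, U = True, H = False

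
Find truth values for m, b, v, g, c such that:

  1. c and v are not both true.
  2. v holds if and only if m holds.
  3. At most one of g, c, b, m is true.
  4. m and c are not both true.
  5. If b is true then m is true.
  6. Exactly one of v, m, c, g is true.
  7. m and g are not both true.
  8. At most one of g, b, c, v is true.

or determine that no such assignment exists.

m=F, b=F, v=F, g=F, c=T

  (1) c=T, v=F — not both ✓
  (2) v=F, m=F — same ✓
  (3) {g, c, b, m}: 1 true — at most one ✓
  (4) m=F, c=T — not both ✓
  (5) b=F ⇒ m: vacuous ✓
  (6) {v, m, c, g}: 1 true — exactly one ✓
  (7) m=F, g=F — not both ✓
  (8) {g, b, c, v}: 1 true — at most one ✓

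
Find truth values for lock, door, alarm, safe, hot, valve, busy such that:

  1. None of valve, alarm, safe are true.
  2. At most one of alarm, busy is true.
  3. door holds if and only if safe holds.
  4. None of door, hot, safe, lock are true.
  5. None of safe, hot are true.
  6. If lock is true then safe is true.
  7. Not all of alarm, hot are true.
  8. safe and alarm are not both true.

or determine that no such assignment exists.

lock = False; door = False; alarm = False; safe = False; hot = False; valve = False; busy = False

  (1) {valve, alarm, safe}: 0 true — none ✓
  (2) {alarm, busy}: 0 true — at most one ✓
  (3) door=F, safe=F — same ✓
  (4) {door, hot, safe, lock}: 0 true — none ✓
  (5) {safe, hot}: 0 true — none ✓
  (6) lock=F ⇒ safe: vacuous ✓
  (7) {alarm, hot}: 0/2 true — not all ✓
  (8) safe=F, alarm=F — not both ✓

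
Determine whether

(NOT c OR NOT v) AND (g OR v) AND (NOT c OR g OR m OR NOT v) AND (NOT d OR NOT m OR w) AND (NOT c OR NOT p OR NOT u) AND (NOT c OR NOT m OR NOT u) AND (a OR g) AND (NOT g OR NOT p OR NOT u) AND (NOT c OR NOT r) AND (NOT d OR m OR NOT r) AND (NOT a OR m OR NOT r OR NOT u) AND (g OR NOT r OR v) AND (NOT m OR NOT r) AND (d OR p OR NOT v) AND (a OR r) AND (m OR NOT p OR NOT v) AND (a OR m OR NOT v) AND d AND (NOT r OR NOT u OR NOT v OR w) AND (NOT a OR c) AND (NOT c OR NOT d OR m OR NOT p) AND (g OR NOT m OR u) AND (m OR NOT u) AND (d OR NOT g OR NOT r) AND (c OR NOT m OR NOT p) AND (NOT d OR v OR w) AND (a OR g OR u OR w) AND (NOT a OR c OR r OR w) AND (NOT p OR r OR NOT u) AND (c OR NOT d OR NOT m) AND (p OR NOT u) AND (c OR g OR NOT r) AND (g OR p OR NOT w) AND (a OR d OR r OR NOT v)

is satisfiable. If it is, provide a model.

u = False, w = True, r = False, c = True, m = True, v = False, a = True, p = False, g = True, d = True

Unit clause (d) forces d = True.
Try u = True:
  (m OR NOT u) forces m = True.
  (NOT d OR NOT m OR w) forces w = True.
  (NOT c OR NOT m OR NOT u) forces c = False.
  clause (c OR NOT d OR NOT m) is falsified — backtrack.
So u = False.
Set w = True.
Try r = True:
  (NOT c OR NOT r) forces c = False.
  (NOT d OR m OR NOT r) forces m = True.
  clause (NOT m OR NOT r) is falsified — backtrack.
So r = False.
  then (a OR r) forces a = True.
  then (NOT a OR c) forces c = True.
  then (NOT c OR NOT v) forces v = False.
  then (g OR v) forces g = True.
Set m = True.
Set p = False.
All clauses satisfied.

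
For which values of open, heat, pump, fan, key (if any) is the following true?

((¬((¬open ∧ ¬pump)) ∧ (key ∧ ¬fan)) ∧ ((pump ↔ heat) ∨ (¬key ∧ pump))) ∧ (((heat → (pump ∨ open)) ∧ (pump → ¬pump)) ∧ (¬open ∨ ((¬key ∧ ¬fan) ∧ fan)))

No satisfying assignment exists.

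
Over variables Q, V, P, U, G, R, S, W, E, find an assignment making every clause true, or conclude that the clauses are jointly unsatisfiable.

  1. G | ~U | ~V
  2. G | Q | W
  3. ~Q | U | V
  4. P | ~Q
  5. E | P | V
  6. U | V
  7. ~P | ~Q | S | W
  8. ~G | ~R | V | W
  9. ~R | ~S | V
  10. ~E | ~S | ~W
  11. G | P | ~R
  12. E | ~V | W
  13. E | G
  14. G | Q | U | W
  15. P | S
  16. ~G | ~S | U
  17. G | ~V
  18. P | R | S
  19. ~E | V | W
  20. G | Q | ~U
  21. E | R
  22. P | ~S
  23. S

Q = False, V = True, P = True, U = True, G = True, R = False, S = True, W = False, E = True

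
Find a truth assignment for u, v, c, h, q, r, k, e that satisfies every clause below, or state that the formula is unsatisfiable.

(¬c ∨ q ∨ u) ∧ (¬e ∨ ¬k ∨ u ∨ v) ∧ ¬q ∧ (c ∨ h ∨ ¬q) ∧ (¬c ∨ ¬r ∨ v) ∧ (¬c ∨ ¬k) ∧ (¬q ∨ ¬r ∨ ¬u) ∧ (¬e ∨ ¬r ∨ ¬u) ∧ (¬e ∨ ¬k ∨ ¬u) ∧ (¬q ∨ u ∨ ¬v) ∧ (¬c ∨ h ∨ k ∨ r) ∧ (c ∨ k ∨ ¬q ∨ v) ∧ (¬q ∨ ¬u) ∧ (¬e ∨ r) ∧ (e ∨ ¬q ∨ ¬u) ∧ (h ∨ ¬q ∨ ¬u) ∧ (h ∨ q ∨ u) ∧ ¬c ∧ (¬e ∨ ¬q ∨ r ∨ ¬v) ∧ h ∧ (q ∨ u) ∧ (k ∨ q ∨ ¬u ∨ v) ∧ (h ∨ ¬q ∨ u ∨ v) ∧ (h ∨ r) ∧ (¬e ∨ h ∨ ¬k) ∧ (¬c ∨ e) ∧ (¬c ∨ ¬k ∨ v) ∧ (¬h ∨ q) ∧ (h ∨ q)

Case h = True:
  (¬q) forces q = False.
  Clause (¬h ∨ q) is falsified — contradiction.
Case h = False:
  Clause (h) is falsified — contradiction.
Both cases fail, so the formula is unsatisfiable.

UNSATISFIABLE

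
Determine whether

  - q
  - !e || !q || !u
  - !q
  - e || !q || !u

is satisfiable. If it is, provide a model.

UNSATISFIABLE

Case q = True:
  Clause (!q) is falsified — contradiction.
Case q = False:
  Clause (q) is falsified — contradiction.
Both cases fail, so the formula is unsatisfiable.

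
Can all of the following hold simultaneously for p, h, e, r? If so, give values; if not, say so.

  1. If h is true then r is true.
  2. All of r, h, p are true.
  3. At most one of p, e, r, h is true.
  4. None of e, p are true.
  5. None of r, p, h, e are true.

Case p = True:
  Constraint (4) is violated (p=T) — contradiction.
Case p = False:
  Constraint (2) is violated (p=F) — contradiction.
Both cases fail — unsatisfiable.

UNSATISFIABLE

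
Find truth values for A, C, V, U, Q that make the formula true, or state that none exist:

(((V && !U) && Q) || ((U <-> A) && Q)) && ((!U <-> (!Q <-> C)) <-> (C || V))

A=F; C=F; V=T; U=F; Q=T

  ((V && !U) && Q) || ((U <-> A) && Q) = True
    (V && !U) && Q = True
      V && !U = True
        !U = True
    (U <-> A) && Q = True
      U <-> A = True
  (!U <-> (!Q <-> C)) <-> (C || V) = True
    !U <-> (!Q <-> C) = True
      !U = True
      !Q <-> C = True
        !Q = False
    C || V = True
Both conjuncts True, so the formula holds.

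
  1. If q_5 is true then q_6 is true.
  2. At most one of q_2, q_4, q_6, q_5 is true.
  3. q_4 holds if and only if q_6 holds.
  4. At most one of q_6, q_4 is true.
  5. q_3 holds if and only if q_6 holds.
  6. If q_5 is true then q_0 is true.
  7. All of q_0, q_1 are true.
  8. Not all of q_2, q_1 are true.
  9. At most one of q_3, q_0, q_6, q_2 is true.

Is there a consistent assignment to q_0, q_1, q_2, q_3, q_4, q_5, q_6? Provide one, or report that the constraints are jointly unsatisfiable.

q_0 = True, q_1 = True, q_2 = False, q_3 = False, q_4 = False, q_5 = False, q_6 = False

  (1) q_5=F ⇒ q_6: vacuous ✓
  (2) {q_2, q_4, q_6, q_5}: 0 true — at most one ✓
  (3) q_4=F, q_6=F — same ✓
  (4) {q_6, q_4}: 0 true — at most one ✓
  (5) q_3=F, q_6=F — same ✓
  (6) q_5=F ⇒ q_0: vacuous ✓
  (7) {q_0, q_1}: all 2 true ✓
  (8) {q_2, q_1}: 1/2 true — not all ✓
  (9) {q_3, q_0, q_6, q_2}: 1 true — at most one ✓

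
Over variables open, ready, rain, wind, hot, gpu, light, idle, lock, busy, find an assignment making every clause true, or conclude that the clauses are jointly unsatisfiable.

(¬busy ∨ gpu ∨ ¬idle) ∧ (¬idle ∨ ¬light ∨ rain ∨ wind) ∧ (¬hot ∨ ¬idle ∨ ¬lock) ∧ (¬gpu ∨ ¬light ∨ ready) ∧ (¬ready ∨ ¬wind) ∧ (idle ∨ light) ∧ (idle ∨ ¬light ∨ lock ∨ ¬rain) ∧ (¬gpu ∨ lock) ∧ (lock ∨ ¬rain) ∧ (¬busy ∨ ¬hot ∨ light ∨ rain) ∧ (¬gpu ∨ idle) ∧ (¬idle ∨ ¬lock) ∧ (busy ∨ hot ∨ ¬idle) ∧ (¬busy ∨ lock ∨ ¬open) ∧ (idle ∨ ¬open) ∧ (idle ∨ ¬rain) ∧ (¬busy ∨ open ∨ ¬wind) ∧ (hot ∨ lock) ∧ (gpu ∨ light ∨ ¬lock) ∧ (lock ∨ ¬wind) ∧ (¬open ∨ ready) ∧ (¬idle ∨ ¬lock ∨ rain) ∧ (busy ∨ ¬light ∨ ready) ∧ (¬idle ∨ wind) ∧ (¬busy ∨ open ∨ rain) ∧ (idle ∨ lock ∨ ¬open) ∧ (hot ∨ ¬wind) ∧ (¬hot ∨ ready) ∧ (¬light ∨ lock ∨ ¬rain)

open=F; ready=T; rain=F; wind=F; hot=F; gpu=F; light=T; idle=F; lock=T; busy=F

Set open = False.
Set ready = True.
  then (¬ready ∨ ¬wind) forces wind = False.
  then (¬idle ∨ wind) forces idle = False.
  then (idle ∨ light) forces light = True.
  then (¬gpu ∨ idle) forces gpu = False.
  then (idle ∨ ¬rain) forces rain = False.
  then (¬busy ∨ open ∨ rain) forces busy = False.
Set hot = False.
  then (hot ∨ lock) forces lock = True.
All clauses satisfied.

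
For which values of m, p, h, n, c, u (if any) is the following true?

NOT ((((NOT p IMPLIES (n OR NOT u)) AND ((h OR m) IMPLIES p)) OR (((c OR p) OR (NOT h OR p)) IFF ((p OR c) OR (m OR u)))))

m: True, p: False, h: True, n: False, c: False, u: True

  NOT ((((NOT p IMPLIES (n OR NOT u)) AND ((h OR m) IMPLIES p)) OR (((c OR p) OR (NOT h OR p)) IFF ((p OR c) OR (m OR u))))) = True
    ((NOT p IMPLIES (n OR NOT u)) AND ((h OR m) IMPLIES p)) OR (((c OR p) OR (NOT h OR p)) IFF ((p OR c) OR (m OR u))) = False
      (NOT p IMPLIES (n OR NOT u)) AND ((h OR m) IMPLIES p) = False
        NOT p IMPLIES (n OR NOT u) = False
          NOT p = True
          n OR NOT u = False
            NOT u = False
        (h OR m) IMPLIES p = False
          h OR m = True
      ((c OR p) OR (NOT h OR p)) IFF ((p OR c) OR (m OR u)) = False
        (c OR p) OR (NOT h OR p) = False
          c OR p = False
          NOT h OR p = False
            NOT h = False
        (p OR c) OR (m OR u) = True
          p OR c = False
          m OR u = True
The formula evaluates to True.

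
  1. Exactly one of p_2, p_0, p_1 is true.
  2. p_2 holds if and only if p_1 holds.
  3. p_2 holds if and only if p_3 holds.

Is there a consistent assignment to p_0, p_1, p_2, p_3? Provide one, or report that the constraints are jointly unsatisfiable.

p_0 = True; p_1 = False; p_2 = False; p_3 = False

  (1) {p_2, p_0, p_1}: 1 true — exactly one ✓
  (2) p_2=F, p_1=F — same ✓
  (3) p_2=F, p_3=F — same ✓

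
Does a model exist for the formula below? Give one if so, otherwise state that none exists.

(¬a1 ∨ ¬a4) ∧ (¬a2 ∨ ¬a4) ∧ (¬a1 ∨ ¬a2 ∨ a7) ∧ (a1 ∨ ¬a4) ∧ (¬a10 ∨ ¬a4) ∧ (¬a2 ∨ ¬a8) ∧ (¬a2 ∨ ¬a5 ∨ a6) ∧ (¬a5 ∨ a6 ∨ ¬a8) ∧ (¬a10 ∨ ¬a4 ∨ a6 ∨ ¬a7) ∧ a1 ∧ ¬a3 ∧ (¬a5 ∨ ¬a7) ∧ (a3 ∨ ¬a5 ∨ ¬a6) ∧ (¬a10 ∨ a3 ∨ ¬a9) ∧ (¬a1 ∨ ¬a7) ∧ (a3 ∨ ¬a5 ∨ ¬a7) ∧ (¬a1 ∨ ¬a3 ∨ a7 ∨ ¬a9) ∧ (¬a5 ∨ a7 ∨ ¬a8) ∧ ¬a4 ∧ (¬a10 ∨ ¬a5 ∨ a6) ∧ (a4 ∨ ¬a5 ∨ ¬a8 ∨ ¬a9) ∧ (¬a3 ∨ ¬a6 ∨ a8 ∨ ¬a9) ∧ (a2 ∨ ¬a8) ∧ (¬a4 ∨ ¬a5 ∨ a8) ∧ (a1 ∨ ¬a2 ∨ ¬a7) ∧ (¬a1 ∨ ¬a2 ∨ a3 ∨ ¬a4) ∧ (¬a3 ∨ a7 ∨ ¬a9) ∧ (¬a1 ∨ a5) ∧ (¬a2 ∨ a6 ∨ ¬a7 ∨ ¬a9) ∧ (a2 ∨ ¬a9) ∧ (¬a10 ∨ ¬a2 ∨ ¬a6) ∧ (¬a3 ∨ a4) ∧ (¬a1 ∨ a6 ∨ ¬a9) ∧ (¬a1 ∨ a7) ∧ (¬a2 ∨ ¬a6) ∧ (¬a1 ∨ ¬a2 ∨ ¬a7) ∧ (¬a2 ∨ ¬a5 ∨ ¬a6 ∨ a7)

Unsatisfiable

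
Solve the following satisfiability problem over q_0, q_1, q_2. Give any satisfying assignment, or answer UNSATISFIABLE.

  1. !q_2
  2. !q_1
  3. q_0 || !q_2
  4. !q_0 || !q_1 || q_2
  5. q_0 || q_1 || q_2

q_0 = True, q_1 = False, q_2 = False

Unit clause (!q_2) forces q_2 = False.
Unit clause (!q_1) forces q_1 = False.
In (q_0 || q_1 || q_2) only q_0 is left, so q_0 = True.
All clauses satisfied.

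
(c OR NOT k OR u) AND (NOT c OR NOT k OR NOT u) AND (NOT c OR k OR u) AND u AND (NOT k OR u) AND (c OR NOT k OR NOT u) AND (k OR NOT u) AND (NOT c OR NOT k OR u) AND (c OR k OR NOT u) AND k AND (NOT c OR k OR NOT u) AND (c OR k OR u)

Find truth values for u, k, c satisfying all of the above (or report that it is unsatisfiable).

UNSATISFIABLE

Case u = True:
  (k OR NOT u) forces k = True.
  (NOT c OR NOT k OR NOT u) forces c = False.
  Clause (c OR NOT k OR NOT u) is falsified — contradiction.
Case u = False:
  Clause (u) is falsified — contradiction.
Both cases fail, so the formula is unsatisfiable.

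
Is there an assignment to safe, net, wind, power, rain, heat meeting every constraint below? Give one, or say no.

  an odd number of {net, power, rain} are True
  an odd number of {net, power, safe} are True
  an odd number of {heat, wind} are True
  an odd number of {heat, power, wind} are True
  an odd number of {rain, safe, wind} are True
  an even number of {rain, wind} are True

safe = True; net = False; wind = True; power = False; rain = True; heat = False

{net, power, rain}: 1 true → odd ✓
{net, power, safe}: 1 true → odd ✓
{heat, wind}: 1 true → odd ✓
{heat, power, wind}: 1 true → odd ✓
{rain, safe, wind}: 3 true → odd ✓
{rain, wind}: 2 true → even ✓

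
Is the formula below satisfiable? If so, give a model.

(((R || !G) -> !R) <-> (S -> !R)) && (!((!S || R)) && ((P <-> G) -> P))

R = False; P = True; S = True; G = True

  ((R || !G) -> !R) <-> (S -> !R) = True
    (R || !G) -> !R = True
      R || !G = False
        !G = False
      !R = True
    S -> !R = True
      !R = True
  !((!S || R)) && ((P <-> G) -> P) = True
    !((!S || R)) = True
      !S || R = False
        !S = False
    (P <-> G) -> P = True
      P <-> G = True
Both conjuncts True, so the formula holds.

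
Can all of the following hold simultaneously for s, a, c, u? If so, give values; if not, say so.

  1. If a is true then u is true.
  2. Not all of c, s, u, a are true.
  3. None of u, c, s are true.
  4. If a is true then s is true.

s: False; a: False; c: False; u: False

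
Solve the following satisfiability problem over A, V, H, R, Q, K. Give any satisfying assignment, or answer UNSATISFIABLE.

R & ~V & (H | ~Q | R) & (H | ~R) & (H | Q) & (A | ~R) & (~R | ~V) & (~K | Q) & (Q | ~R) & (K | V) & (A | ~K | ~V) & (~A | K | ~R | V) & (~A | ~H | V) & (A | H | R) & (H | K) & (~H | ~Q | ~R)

Case V = True:
  Clause (~V) is falsified — contradiction.
Case V = False:
  (R) forces R = True.
  (H | ~R) forces H = True.
  (A | ~R) forces A = True.
  Clause (~A | ~H | V) is falsified — contradiction.
Both cases fail, so the formula is unsatisfiable.

The formula is unsatisfiable.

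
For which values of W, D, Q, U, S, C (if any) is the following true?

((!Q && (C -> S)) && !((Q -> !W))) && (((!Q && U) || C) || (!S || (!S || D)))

No satisfying assignment exists.

Case Q = True: the conjunct !Q is False.
Case Q = False: the conjunct !((Q -> !W)) becomes !((False -> !W)) = False.
Both cases fail — unsatisfiable.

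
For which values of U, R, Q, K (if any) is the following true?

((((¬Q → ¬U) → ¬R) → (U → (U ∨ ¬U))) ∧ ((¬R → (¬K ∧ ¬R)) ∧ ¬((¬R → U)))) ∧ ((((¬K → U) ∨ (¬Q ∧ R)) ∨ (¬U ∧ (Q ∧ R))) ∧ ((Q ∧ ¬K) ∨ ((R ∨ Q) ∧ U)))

Case R = True: the conjunct ¬((¬R → U)) becomes ¬((False → U)) = False.
Case R = False: the formula simplifies to ((U → (U ∨ ¬U)) ∧ (¬K ∧ ¬U)) ∧ ((¬K → U) ∧ ((Q ∧ ¬K) ∨ (Q ∧ U))).
  U = True: the conjunct ¬U is False.
  U = False: simplifies to ¬K ∧ (K ∧ (Q ∧ ¬K)).
    K = True: the conjunct ¬K is False.
    K = False: the conjunct K is False.
Both cases fail — unsatisfiable.

Unsatisfiable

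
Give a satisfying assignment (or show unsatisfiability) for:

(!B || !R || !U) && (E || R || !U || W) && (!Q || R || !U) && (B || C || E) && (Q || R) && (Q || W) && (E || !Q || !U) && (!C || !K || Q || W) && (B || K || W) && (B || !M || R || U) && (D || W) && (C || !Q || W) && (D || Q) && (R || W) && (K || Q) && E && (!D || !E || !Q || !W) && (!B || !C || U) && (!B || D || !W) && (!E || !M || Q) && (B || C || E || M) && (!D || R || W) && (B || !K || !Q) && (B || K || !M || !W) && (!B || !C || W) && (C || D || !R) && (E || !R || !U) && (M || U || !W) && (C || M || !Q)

R = True, Q = False, M = False, C = True, K = True, D = True, B = False, W = True, U = True, E = True

Unit clause (E) forces E = True.
Set R = True.
Set Q = False.
  then (Q || W) forces W = True.
  then (D || Q) forces D = True.
  then (K || Q) forces K = True.
  then (!E || !M || Q) forces M = False.
  then (M || U || !W) forces U = True.
  then (!B || !R || !U) forces B = False.
Set C = True.
All clauses satisfied.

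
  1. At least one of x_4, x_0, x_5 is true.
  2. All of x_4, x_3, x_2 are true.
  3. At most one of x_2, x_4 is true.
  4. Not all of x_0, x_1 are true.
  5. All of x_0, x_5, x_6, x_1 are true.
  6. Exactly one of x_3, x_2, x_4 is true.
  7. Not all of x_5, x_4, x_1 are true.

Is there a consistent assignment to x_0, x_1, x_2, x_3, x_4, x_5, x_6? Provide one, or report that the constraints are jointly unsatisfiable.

Unsatisfiable — no assignment works.

Case x_2 = True:
  (2) forces x_4 = True.
  Constraint (3) is violated (x_2=T, x_4=T) — contradiction.
Case x_2 = False:
  Constraint (2) is violated (x_2=F) — contradiction.
Both cases fail — unsatisfiable.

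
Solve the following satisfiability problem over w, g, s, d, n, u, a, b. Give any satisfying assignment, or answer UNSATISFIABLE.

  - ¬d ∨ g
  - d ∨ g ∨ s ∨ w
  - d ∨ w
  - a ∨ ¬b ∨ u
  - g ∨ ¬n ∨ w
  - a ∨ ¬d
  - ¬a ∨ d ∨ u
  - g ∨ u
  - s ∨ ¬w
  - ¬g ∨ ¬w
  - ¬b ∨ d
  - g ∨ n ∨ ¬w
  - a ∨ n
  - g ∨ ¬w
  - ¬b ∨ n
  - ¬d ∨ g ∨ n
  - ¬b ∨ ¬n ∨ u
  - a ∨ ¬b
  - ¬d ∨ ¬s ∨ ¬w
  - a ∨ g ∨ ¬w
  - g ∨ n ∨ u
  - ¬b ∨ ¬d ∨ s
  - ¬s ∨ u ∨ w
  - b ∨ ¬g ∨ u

Set w = False.
  then (d ∨ w) forces d = True.
  then (a ∨ ¬d) forces a = True.
  then (¬d ∨ g) forces g = True.
Set s = False.
  then (¬b ∨ ¬d ∨ s) forces b = False.
  then (b ∨ ¬g ∨ u) forces u = True.
Set n = False.
All clauses satisfied.

w=F, g=T, s=F, d=T, n=F, u=T, a=T, b=F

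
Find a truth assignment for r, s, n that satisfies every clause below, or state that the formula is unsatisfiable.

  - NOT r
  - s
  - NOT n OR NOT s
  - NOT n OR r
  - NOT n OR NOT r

Unit clause (NOT r) forces r = False.
Unit clause (s) forces s = True.
In (NOT n OR NOT s) only NOT n is left, so n = False.
All clauses satisfied.

r: False; s: True; n: False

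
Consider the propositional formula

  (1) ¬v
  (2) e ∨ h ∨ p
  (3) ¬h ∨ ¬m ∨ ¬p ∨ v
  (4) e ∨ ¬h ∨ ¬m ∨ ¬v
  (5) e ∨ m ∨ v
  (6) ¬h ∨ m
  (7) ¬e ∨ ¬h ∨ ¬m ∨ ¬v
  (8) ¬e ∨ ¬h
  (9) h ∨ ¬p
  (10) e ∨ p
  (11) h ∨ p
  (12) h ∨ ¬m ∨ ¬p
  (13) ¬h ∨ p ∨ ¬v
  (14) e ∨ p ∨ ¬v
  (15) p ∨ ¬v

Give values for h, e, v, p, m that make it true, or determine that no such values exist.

Case h = True:
  (¬v) forces v = False.
  (¬h ∨ m) forces m = True.
  (¬h ∨ ¬m ∨ ¬p ∨ v) forces p = False.
  (¬e ∨ ¬h) forces e = False.
  Clause (e ∨ p) is falsified — contradiction.
Case h = False:
  (¬v) forces v = False.
  (h ∨ ¬p) forces p = False.
  Clause (h ∨ p) is falsified — contradiction.
Both cases fail, so the formula is unsatisfiable.

Unsatisfiable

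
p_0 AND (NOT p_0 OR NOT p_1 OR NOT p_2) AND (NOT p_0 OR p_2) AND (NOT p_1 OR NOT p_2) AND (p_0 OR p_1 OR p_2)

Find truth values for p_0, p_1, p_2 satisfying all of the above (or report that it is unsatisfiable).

p_0=T, p_1=F, p_2=T

Unit clause (p_0) forces p_0 = True.
In (NOT p_0 OR p_2) only p_2 is left, so p_2 = True.
In (NOT p_1 OR NOT p_2) only NOT p_1 is left, so p_1 = False.
Check each clause:
  (p_0): p_0 holds.
  (NOT p_0 OR NOT p_1 OR NOT p_2): NOT p_1 holds.
  (NOT p_0 OR p_2): p_2 holds.
  (NOT p_1 OR NOT p_2): NOT p_1 holds.
  (p_0 OR p_1 OR p_2): p_0 holds.
All clauses satisfied.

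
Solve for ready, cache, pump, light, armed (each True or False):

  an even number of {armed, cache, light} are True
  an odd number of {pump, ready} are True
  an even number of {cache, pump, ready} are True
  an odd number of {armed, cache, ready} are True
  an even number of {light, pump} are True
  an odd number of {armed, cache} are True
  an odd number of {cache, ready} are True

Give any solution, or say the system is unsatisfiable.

ready: False, cache: True, pump: True, light: True, armed: False

{armed, cache, light}: 2 true → even ✓
{pump, ready}: 1 true → odd ✓
{cache, pump, ready}: 2 true → even ✓
{armed, cache, ready}: 1 true → odd ✓
{light, pump}: 2 true → even ✓
{armed, cache}: 1 true → odd ✓
{cache, ready}: 1 true → odd ✓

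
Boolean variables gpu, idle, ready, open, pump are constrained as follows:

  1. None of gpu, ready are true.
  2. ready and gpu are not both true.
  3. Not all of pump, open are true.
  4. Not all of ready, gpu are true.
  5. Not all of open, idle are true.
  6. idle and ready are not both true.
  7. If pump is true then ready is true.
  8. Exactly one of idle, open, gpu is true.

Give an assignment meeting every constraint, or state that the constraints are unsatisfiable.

gpu = False; idle = False; ready = False; open = True; pump = False

  (1) {gpu, ready}: 0 true — none ✓
  (2) ready=F, gpu=F — not both ✓
  (3) {pump, open}: 1/2 true — not all ✓
  (4) {ready, gpu}: 0/2 true — not all ✓
  (5) {open, idle}: 1/2 true — not all ✓
  (6) idle=F, ready=F — not both ✓
  (7) pump=F ⇒ ready: vacuous ✓
  (8) {idle, open, gpu}: 1 true — exactly one ✓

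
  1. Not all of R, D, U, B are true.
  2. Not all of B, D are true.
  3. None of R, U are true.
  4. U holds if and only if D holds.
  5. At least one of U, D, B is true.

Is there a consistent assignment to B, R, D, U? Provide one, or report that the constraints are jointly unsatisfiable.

B: True; R: False; D: False; U: False

  (1) {R, D, U, B}: 1/4 true — not all ✓
  (2) {B, D}: 1/2 true — not all ✓
  (3) {R, U}: 0 true — none ✓
  (4) U=F, D=F — same ✓
  (5) {U, D, B}: 1 true — at least one ✓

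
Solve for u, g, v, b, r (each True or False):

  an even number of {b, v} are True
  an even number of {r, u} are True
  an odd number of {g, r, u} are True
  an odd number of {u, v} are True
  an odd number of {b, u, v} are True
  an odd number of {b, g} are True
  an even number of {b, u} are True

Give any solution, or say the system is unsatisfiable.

Adding constraints 1, 4, 7 mod 2: every variable appears an even number of times on the left, so the left side is 0.
But the right sides sum to 1 (mod 2). 0 ≠ 1 — the system is inconsistent.

Unsatisfiable — no assignment works.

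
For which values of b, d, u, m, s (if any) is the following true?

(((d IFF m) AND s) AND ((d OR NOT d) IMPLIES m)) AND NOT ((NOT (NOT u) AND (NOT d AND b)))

b=F; d=T; u=F; m=T; s=T

  ((d IFF m) AND s) AND ((d OR NOT d) IMPLIES m) = True
    (d IFF m) AND s = True
      d IFF m = True
    (d OR NOT d) IMPLIES m = True
      d OR NOT d = True
        NOT d = False
  NOT ((NOT (NOT u) AND (NOT d AND b))) = True
    NOT (NOT u) AND (NOT d AND b) = False
      NOT (NOT u) = False
        NOT u = True
      NOT d AND b = False
        NOT d = False
Both conjuncts True, so the formula holds.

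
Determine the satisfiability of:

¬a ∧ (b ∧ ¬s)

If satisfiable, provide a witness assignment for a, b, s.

a: False, b: True, s: False

  ¬a = True
  b ∧ ¬s = True
    ¬s = True
Both conjuncts True, so the formula holds.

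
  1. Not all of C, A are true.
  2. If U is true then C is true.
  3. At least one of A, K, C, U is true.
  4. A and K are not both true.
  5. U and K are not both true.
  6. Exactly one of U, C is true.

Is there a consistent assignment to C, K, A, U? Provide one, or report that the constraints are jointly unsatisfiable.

C=T, K=F, A=F, U=F

  (1) {C, A}: 1/2 true — not all ✓
  (2) U=F ⇒ C: vacuous ✓
  (3) {A, K, C, U}: 1 true — at least one ✓
  (4) A=F, K=F — not both ✓
  (5) U=F, K=F — not both ✓
  (6) {U, C}: 1 true — exactly one ✓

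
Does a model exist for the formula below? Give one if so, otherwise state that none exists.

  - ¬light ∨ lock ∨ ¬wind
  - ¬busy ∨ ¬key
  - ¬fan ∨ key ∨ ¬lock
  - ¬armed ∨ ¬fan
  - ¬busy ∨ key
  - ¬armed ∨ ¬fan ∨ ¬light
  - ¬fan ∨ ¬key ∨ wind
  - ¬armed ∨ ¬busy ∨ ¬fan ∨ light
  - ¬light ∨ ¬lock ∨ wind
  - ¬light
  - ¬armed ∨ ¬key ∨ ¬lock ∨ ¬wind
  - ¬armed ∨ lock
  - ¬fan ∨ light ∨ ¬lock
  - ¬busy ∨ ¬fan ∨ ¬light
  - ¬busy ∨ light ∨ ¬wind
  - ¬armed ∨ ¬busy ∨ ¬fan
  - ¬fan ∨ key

busy=F; light=F; wind=F; fan=F; key=T; lock=F; armed=F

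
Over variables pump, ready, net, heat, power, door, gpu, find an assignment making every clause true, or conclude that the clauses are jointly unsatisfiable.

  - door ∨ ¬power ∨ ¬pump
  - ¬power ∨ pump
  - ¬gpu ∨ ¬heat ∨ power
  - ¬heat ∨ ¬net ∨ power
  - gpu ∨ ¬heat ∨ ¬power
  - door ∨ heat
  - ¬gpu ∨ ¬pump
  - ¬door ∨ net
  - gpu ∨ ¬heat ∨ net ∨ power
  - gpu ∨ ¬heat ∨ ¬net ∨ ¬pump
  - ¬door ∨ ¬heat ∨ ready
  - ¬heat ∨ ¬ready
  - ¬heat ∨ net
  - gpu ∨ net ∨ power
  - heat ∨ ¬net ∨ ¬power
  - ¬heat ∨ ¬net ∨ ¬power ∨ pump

pump: False; ready: True; net: True; heat: False; power: False; door: True; gpu: False

Set pump = False.
  then (¬power ∨ pump) forces power = False.
Set ready = True.
  then (¬heat ∨ ¬ready) forces heat = False.
  then (door ∨ heat) forces door = True.
  then (¬door ∨ net) forces net = True.
Set gpu = False.
All clauses satisfied.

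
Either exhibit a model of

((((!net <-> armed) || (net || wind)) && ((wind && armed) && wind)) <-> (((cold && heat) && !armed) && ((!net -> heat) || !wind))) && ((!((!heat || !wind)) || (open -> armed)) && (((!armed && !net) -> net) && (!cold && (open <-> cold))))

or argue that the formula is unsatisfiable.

heat = True, armed = False, wind = True, open = False, net = True, cold = False

  (((!net <-> armed) || (net || wind)) && ((wind && armed) && wind)) <-> (((cold && heat) && !armed) && ((!net -> heat) || !wind)) = True
    ((!net <-> armed) || (net || wind)) && ((wind && armed) && wind) = False
      (!net <-> armed) || (net || wind) = True
        !net <-> armed = True
          !net = False
        net || wind = True
      (wind && armed) && wind = False
        wind && armed = False
    ((cold && heat) && !armed) && ((!net -> heat) || !wind) = False
      (cold && heat) && !armed = False
        cold && heat = False
        !armed = True
      (!net -> heat) || !wind = True
        !net -> heat = True
          !net = False
        !wind = False
  (!((!heat || !wind)) || (open -> armed)) && (((!armed && !net) -> net) && (!cold && (open <-> cold))) = True
    !((!heat || !wind)) || (open -> armed) = True
      !((!heat || !wind)) = True
        !heat || !wind = False
          !heat = False
          !wind = False
      open -> armed = True
    ((!armed && !net) -> net) && (!cold && (open <-> cold)) = True
      (!armed && !net) -> net = True
        !armed && !net = False
          !armed = True
          !net = False
      !cold && (open <-> cold) = True
        !cold = True
        open <-> cold = True
Both conjuncts True, so the formula holds.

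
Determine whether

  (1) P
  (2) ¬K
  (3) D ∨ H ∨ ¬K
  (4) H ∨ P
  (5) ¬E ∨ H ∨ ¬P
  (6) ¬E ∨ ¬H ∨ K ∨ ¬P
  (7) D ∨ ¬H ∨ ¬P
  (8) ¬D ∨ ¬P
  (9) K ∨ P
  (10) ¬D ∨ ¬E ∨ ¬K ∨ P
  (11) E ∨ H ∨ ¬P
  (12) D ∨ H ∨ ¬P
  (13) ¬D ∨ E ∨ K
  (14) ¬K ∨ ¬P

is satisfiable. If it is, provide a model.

Case K = True:
  Clause (¬K) is falsified — contradiction.
Case K = False:
  (P) forces P = True.
  (¬D ∨ ¬P) forces D = False.
  (D ∨ ¬H ∨ ¬P) forces H = False.
  Clause (D ∨ H ∨ ¬P) is falsified — contradiction.
Both cases fail, so the formula is unsatisfiable.

The formula is unsatisfiable.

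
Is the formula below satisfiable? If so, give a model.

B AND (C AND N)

C = True, N = True, B = True

  C AND N = True
Both conjuncts True, so the formula holds.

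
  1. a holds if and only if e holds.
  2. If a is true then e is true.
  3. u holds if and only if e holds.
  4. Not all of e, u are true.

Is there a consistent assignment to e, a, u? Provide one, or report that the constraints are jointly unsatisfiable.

e: False; a: False; u: False

  (1) a=F, e=F — same ✓
  (2) a=F ⇒ e: vacuous ✓
  (3) u=F, e=F — same ✓
  (4) {e, u}: 0/2 true — not all ✓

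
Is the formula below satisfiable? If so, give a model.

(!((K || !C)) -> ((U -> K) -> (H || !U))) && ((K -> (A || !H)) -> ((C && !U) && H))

H: True; A: False; K: True; C: True; U: False

  !((K || !C)) -> ((U -> K) -> (H || !U)) = True
    !((K || !C)) = False
      K || !C = True
        !C = False
    (U -> K) -> (H || !U) = True
      U -> K = True
      H || !U = True
        !U = True
  (K -> (A || !H)) -> ((C && !U) && H) = True
    K -> (A || !H) = False
      A || !H = False
        !H = False
    (C && !U) && H = True
      C && !U = True
        !U = True
Both conjuncts True, so the formula holds.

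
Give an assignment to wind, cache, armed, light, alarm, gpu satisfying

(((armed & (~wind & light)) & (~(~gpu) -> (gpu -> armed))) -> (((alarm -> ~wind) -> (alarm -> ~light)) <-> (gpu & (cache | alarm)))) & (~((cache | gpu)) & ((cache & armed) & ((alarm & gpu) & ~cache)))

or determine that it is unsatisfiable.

Case cache = True: the conjunct ~((cache | gpu)) becomes ~((True | gpu)) = False.
Case cache = False: the conjunct cache is False.
Both cases fail — unsatisfiable.

Unsatisfiable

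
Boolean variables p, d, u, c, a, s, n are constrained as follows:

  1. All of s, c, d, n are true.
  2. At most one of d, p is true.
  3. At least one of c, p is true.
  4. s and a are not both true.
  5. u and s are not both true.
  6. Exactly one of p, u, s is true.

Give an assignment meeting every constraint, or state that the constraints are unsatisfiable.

p: False; d: True; u: False; c: True; a: False; s: True; n: True

  (1) {s, c, d, n}: all 4 true ✓
  (2) {d, p}: 1 true — at most one ✓
  (3) {c, p}: 1 true — at least one ✓
  (4) s=T, a=F — not both ✓
  (5) u=F, s=T — not both ✓
  (6) {p, u, s}: 1 true — exactly one ✓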